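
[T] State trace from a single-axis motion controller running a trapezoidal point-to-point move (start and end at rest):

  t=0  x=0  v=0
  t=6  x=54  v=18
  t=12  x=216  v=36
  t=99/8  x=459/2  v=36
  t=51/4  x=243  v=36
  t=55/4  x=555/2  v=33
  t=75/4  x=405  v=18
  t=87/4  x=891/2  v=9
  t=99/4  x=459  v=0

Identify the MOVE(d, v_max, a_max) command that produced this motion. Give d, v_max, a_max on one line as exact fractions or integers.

d=459 v_max=36 a_max=3

final state: t=99/4, x=459, v=0 → d = 459
a_max = (18−0)/(6−0) = 3
max v = 36 over t∈[12,51/4] → v_max = 36
check: 36·(12+3/4) = 459 ✓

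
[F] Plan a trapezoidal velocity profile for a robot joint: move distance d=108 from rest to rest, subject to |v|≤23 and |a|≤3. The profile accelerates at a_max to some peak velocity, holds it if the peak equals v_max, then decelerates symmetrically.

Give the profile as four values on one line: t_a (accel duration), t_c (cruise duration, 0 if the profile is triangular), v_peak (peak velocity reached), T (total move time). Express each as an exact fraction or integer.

t_a=6 t_c=0 v_peak=18 T=12

(v_max)²/a_max = 23²/3 = 529/3
108 < 529/3 so t_c = 0
v_peak = √(108·3) = √324 = 18
t_a = 18/3 = 6; t_c = 0
T = 2·6 = 12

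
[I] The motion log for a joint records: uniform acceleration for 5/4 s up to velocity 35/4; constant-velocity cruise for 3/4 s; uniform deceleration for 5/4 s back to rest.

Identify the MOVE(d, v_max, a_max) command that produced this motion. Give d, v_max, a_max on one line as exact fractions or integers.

a_max = (35/4)/(5/4) = 7
d_a = ½·35/4·5/4 = 175/32; d_c = 35/4·3/4 = 105/16
d = 2·175/32 + 105/16 = 35/2
t_c = 3/4 > 0 → v_max = v_peak = 35/4

d=35/2 v_max=35/4 a_max=7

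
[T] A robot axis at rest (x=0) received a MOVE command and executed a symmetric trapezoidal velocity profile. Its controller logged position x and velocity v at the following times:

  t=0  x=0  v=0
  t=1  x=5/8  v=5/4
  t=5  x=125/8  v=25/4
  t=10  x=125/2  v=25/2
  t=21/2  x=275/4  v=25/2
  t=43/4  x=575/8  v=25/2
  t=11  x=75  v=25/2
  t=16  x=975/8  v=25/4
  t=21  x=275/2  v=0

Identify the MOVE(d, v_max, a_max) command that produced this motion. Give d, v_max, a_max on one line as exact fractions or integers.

final state: t=21, x=275/2, v=0 → d = 275/2
a_max = (5/4−0)/(1−0) = 5/4
max v = 25/2 over t∈[10,11] → v_max = 25/2
check: 25/2·(10+1) = 275/2 ✓

d=275/2 v_max=25/2 a_max=5/4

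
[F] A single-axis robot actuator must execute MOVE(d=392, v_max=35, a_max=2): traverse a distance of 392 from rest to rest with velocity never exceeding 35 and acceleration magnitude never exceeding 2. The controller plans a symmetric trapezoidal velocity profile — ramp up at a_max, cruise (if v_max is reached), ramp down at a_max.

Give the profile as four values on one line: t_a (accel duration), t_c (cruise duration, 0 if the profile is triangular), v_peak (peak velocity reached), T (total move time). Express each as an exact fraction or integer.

vₘ²/aₘ = 35²/2 = 1225/2
392 < 1225/2 so t_c = 0
v_peak = √(392·2) = √784 = 28
t_a = 28/2 = 14; t_c = 0
T = 2·14 = 28

t_a=14 t_c=0 v_peak=28 T=28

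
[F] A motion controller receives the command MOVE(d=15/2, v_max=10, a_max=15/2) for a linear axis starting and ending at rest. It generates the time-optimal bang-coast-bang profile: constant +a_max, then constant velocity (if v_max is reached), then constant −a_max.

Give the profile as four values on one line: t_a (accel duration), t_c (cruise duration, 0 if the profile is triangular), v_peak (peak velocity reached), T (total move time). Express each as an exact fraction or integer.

vₘ²/aₘ = 10²/(15/2) = 40/3
15/2 < 40/3 ⇒ no cruise
v_peak = √(15/2·15/2) = √(225/4) = 15/2
t_a = (15/2)/(15/2) = 1; t_c = 0
T = 2·1 = 2

t_a=1 t_c=0 v_peak=15/2 T=2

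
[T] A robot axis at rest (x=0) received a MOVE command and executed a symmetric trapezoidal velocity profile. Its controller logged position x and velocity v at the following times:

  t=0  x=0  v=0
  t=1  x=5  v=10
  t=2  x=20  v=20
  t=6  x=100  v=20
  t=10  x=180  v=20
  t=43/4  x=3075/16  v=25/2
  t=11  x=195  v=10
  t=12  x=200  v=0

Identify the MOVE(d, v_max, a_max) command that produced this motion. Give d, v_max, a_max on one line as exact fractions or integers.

d=200 v_max=20 a_max=10

final state: t=12, x=200, v=0 → d = 200
a_max = (10−0)/(1−0) = 10
max v = 20 over t∈[2,10] → v_max = 20
check: 20·(2+8) = 200 ✓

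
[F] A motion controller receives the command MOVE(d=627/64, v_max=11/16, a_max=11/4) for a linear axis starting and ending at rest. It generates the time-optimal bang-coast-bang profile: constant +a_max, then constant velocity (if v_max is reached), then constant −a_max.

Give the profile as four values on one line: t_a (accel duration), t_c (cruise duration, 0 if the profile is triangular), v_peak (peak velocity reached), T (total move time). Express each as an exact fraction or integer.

t_a=1/4 t_c=14 v_peak=11/16 T=29/2

v_max²/a_max = (11/16)²/(11/4) = 11/64
627/64 ≥ 11/64 so v_max reached
t_a = (11/16)/(11/4) = 1/4; v_peak = 11/16
d_cruise = 627/64 − 11/64 = 77/8; t_c = (77/8)/(11/16) = 14
T = 2·1/4 + 14 = 29/2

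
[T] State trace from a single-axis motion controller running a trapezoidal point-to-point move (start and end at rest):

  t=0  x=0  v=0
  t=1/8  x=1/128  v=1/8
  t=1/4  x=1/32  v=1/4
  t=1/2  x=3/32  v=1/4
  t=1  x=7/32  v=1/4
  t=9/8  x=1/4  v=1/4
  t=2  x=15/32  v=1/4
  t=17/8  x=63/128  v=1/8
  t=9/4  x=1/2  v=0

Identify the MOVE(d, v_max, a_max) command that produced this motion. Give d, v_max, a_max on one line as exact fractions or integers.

final state: t=9/4, x=1/2, v=0 → d = 1/2
a_max = (1/8−0)/(1/8−0) = 1
max v = 1/4 over t∈[1/4,2] → v_max = 1/4
check: 1/4·(1/4+7/4) = 1/2 ✓

d=1/2 v_max=1/4 a_max=1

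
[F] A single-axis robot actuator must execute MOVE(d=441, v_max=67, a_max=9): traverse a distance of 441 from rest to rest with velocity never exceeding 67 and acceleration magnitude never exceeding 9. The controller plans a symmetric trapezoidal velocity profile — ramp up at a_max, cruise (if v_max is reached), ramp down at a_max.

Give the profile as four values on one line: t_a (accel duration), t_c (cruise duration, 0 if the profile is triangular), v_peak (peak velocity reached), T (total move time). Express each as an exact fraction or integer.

(v_max)²/a_max = 67²/9 = 4489/9
441 < 4489/9 → triangular
v_peak = √(441·9) = √3969 = 63
t_a = 63/9 = 7; t_c = 0
T = 2·7 = 14

t_a=7 t_c=0 v_peak=63 T=14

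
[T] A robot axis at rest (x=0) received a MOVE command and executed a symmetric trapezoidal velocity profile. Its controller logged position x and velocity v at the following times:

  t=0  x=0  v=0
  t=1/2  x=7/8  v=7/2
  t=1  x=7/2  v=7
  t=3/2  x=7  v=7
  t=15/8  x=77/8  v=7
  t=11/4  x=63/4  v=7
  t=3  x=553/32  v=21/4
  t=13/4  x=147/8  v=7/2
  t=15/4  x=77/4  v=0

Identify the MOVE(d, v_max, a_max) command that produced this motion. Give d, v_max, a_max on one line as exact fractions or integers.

final state: t=15/4, x=77/4, v=0 → d = 77/4
a_max = (7/2−0)/(1/2−0) = 7
max v = 7 over t∈[1,11/4] → v_max = 7
check: 7·(1+7/4) = 77/4 ✓

d=77/4 v_max=7 a_max=7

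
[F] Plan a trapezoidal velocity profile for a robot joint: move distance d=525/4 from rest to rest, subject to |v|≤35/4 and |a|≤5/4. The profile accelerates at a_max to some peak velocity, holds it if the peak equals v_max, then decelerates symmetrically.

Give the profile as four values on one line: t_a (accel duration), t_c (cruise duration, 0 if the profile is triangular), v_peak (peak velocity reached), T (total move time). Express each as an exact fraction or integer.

t_a=7 t_c=8 v_peak=35/4 T=22

v_max²/a_max = (35/4)²/(5/4) = 245/4
525/4 ≥ 245/4 → trapezoidal
t_a = (35/4)/(5/4) = 7; v_peak = 35/4
d_cruise = 525/4 − 245/4 = 70; t_c = 70/(35/4) = 8
T = 2·7 + 8 = 22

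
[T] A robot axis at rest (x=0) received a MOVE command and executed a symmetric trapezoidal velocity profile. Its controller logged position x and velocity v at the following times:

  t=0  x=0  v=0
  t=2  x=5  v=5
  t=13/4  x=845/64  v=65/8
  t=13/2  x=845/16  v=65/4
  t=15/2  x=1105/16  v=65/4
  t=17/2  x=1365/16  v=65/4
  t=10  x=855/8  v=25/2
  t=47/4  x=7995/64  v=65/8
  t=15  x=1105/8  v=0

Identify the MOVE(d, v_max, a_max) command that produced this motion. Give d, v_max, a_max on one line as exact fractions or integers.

final state: t=15, x=1105/8, v=0 → d = 1105/8
a_max = (5−0)/(2−0) = 5/2
max v = 65/4 over t∈[13/2,17/2] → v_max = 65/4
check: 65/4·(13/2+2) = 1105/8 ✓

d=1105/8 v_max=65/4 a_max=5/2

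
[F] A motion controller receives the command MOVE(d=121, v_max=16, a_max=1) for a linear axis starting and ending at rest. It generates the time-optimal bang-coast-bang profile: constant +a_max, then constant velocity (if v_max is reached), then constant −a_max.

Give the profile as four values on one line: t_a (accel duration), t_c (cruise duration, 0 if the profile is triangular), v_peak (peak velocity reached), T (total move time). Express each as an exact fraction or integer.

t_a=11 t_c=0 v_peak=11 T=22

(v_max)²/a_max = 16²/1 = 256
121 < 256 → triangular
v_peak = √(121·1) = √121 = 11
t_a = 11/1 = 11; t_c = 0
T = 2·11 = 22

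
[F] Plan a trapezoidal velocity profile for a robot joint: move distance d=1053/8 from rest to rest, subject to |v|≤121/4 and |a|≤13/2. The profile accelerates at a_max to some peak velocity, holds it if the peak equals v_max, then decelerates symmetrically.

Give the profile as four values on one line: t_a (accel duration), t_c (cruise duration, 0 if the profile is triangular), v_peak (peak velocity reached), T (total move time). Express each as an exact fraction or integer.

t_a=9/2 t_c=0 v_peak=117/4 T=9

vₘ²/aₘ = (121/4)²/(13/2) = 14641/104
1053/8 < 14641/104 ⇒ no cruise
v_peak = √(1053/8·13/2) = √(13689/16) = 117/4
t_a = (117/4)/(13/2) = 9/2; t_c = 0
T = 2·9/2 = 9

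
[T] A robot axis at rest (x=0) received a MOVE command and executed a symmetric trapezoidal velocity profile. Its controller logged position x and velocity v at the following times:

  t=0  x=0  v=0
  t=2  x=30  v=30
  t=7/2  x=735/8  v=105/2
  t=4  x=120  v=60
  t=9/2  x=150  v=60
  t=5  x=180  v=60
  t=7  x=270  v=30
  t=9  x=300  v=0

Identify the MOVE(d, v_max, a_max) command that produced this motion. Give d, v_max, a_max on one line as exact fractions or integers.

d=300 v_max=60 a_max=15

final state: t=9, x=300, v=0 → d = 300
a_max = (30−0)/(2−0) = 15
max v = 60 over t∈[4,5] → v_max = 60
check: 60·(4+1) = 300 ✓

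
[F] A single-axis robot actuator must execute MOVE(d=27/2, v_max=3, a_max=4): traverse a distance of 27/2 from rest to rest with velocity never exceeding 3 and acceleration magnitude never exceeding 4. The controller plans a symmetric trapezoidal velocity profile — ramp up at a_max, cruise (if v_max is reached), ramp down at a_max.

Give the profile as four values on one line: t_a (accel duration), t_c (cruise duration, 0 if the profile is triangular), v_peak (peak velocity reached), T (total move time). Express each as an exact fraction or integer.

t_a=3/4 t_c=15/4 v_peak=3 T=21/4

v_max²/a_max = 3²/4 = 9/4
27/2 ≥ 9/4 ⇒ cruise phase
t_a = 3/4; v_peak = 3
d_cruise = 27/2 − 9/4 = 45/4; t_c = (45/4)/3 = 15/4
T = 2·3/4 + 15/4 = 21/4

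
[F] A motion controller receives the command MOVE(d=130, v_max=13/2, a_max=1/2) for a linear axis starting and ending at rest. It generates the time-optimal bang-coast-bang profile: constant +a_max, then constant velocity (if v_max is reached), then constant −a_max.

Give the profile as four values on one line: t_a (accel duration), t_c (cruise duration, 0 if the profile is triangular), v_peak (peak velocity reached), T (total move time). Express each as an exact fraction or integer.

t_a=13 t_c=7 v_peak=13/2 T=33

vₘ²/aₘ = (13/2)²/(1/2) = 169/2
130 ≥ 169/2 → trapezoidal
t_a = (13/2)/(1/2) = 13; v_peak = 13/2
d_cruise = 130 − 169/2 = 91/2; t_c = (91/2)/(13/2) = 7
T = 2·13 + 7 = 33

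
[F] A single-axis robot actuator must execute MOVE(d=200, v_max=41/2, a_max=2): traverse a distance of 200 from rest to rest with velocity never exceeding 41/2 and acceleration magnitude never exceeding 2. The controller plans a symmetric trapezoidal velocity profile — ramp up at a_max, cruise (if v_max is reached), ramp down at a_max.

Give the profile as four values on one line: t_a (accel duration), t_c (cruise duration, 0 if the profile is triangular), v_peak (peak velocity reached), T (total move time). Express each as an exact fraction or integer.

t_a=10 t_c=0 v_peak=20 T=20

v_max²/a_max = (41/2)²/2 = 1681/8
200 < 1681/8 ⇒ no cruise
v_peak = √(200·2) = √400 = 20
t_a = 20/2 = 10; t_c = 0
T = 2·10 = 20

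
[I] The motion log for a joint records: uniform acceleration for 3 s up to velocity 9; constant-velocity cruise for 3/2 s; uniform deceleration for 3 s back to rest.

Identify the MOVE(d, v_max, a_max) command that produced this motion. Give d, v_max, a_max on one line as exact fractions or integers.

d=81/2 v_max=9 a_max=3

a_max = 9/3 = 3
d_a = ½·9·3 = 27/2; d_c = 9·3/2 = 27/2
d = 2·27/2 + 27/2 = 81/2
t_c = 3/2 > 0 so v_max = 9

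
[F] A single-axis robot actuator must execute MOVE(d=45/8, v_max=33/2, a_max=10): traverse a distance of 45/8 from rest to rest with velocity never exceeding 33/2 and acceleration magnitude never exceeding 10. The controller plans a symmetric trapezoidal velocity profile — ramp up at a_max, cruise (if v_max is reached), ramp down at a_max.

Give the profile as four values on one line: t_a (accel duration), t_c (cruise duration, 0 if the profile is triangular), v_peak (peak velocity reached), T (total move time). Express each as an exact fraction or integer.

v_max²/a_max = (33/2)²/10 = 1089/40
45/8 < 1089/40 → triangular
v_peak = √(45/8·10) = √(225/4) = 15/2
t_a = (15/2)/10 = 3/4; t_c = 0
T = 2·3/4 = 3/2

t_a=3/4 t_c=0 v_peak=15/2 T=3/2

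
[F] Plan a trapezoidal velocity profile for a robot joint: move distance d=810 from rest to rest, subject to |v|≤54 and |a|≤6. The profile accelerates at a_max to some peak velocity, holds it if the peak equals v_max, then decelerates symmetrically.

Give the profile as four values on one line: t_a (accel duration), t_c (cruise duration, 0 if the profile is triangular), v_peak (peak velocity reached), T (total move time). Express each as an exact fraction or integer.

v_max²/a_max = 54²/6 = 486
810 ≥ 486 so v_max reached
t_a = 54/6 = 9; v_peak = 54
d_cruise = 810 − 486 = 324; t_c = 324/54 = 6
T = 2·9 + 6 = 24

t_a=9 t_c=6 v_peak=54 T=24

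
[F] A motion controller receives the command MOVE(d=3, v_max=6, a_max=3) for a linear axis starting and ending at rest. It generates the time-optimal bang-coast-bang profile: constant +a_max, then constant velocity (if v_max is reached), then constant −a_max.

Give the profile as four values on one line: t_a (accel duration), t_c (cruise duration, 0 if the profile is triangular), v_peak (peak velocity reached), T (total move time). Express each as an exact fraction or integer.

(v_max)²/a_max = 6²/3 = 12
3 < 12 so t_c = 0
v_peak = √(3·3) = √9 = 3
t_a = 3/3 = 1; t_c = 0
T = 2·1 = 2

t_a=1 t_c=0 v_peak=3 T=2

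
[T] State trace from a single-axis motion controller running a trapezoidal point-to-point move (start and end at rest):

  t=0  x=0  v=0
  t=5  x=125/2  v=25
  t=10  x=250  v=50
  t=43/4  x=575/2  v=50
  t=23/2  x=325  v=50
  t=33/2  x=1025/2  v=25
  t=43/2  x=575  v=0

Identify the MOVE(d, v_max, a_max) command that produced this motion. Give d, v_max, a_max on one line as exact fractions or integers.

d=575 v_max=50 a_max=5

final state: t=43/2, x=575, v=0 → d = 575
a_max = (25−0)/(5−0) = 5
max v = 50 over t∈[10,23/2] → v_max = 50
check: 50·(10+3/2) = 575 ✓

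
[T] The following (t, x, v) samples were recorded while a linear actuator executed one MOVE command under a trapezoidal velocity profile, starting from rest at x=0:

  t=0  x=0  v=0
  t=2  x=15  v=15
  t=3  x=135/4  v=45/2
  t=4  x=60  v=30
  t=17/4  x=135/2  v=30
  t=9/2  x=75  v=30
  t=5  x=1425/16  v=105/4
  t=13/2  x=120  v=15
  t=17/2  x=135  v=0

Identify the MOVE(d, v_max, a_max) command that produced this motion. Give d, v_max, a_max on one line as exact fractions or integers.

final state: t=17/2, x=135, v=0 → d = 135
a_max = (15−0)/(2−0) = 15/2
max v = 30 over t∈[4,9/2] → v_max = 30
check: 30·(4+1/2) = 135 ✓

d=135 v_max=30 a_max=15/2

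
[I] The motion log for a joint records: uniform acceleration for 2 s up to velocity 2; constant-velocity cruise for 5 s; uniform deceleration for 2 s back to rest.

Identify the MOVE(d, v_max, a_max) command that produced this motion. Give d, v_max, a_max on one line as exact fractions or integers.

a_max = 2/2 = 1
d_a = ½·2·2 = 2; d_c = 2·5 = 10
d = 2·2 + 10 = 14
t_c = 5 > 0 so v_max = 2

d=14 v_max=2 a_max=1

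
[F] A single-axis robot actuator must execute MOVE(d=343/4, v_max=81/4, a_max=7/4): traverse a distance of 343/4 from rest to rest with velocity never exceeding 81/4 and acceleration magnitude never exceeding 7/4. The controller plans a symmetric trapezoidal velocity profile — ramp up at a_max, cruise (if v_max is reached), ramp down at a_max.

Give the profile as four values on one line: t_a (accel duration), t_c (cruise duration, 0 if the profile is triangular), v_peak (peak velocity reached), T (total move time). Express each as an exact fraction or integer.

v_max²/a_max = (81/4)²/(7/4) = 6561/28
343/4 < 6561/28 ⇒ no cruise
v_peak = √(343/4·7/4) = √(2401/16) = 49/4
t_a = (49/4)/(7/4) = 7; t_c = 0
T = 2·7 = 14

t_a=7 t_c=0 v_peak=49/4 T=14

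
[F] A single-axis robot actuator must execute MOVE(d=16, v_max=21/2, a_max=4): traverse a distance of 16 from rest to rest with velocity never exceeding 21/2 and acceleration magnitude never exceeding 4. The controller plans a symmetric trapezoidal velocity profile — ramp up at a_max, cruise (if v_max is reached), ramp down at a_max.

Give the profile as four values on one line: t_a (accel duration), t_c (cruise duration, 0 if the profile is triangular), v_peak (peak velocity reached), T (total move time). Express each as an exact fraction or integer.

t_a=2 t_c=0 v_peak=8 T=4

v_max²/a_max = (21/2)²/4 = 441/16
16 < 441/16 → triangular
v_peak = √(16·4) = √64 = 8
t_a = 8/4 = 2; t_c = 0
T = 2·2 = 4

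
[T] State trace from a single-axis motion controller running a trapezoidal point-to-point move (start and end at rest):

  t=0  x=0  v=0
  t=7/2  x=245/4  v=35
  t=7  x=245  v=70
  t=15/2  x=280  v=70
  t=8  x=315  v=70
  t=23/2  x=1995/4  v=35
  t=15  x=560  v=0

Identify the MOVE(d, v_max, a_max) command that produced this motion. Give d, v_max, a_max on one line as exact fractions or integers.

final state: t=15, x=560, v=0 → d = 560
a_max = (35−0)/(7/2−0) = 10
max v = 70 over t∈[7,8] → v_max = 70
check: 70·(7+1) = 560 ✓

d=560 v_max=70 a_max=10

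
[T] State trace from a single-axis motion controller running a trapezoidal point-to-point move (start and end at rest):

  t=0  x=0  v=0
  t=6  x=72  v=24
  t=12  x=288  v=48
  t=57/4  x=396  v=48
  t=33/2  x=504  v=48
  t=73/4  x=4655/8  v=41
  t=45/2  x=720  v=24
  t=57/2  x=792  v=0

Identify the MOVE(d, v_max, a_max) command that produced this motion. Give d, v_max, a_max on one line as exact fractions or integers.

d=792 v_max=48 a_max=4

final state: t=57/2, x=792, v=0 → d = 792
a_max = (24−0)/(6−0) = 4
max v = 48 over t∈[12,33/2] → v_max = 48
check: 48·(12+9/2) = 792 ✓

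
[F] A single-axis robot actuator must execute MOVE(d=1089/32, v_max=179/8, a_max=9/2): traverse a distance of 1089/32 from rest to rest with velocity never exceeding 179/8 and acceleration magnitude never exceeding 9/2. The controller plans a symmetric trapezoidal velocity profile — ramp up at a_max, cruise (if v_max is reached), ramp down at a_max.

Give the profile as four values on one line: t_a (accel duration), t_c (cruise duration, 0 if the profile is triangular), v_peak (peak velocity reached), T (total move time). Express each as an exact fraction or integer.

t_a=11/4 t_c=0 v_peak=99/8 T=11/2

(v_max)²/a_max = (179/8)²/(9/2) = 32041/288
1089/32 < 32041/288 so t_c = 0
v_peak = √(1089/32·9/2) = √(9801/64) = 99/8
t_a = (99/8)/(9/2) = 11/4; t_c = 0
T = 2·11/4 = 11/2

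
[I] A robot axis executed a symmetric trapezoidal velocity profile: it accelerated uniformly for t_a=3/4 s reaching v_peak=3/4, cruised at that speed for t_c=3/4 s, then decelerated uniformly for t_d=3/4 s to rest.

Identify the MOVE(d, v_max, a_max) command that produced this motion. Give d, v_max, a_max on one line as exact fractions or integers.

a_max = (3/4)/(3/4) = 1
d_a = ½·3/4·3/4 = 9/32; d_c = 3/4·3/4 = 9/16
d = 2·9/32 + 9/16 = 9/8
t_c = 3/4 > 0 so v_max = 3/4

d=9/8 v_max=3/4 a_max=1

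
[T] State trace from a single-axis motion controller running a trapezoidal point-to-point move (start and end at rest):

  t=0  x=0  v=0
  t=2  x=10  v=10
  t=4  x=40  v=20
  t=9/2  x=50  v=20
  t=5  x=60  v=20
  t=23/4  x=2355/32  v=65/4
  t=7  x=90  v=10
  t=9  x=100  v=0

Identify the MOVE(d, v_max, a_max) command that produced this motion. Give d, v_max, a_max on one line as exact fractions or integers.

final state: t=9, x=100, v=0 → d = 100
a_max = (10−0)/(2−0) = 5
max v = 20 over t∈[4,5] → v_max = 20
check: 20·(4+1) = 100 ✓

d=100 v_max=20 a_max=5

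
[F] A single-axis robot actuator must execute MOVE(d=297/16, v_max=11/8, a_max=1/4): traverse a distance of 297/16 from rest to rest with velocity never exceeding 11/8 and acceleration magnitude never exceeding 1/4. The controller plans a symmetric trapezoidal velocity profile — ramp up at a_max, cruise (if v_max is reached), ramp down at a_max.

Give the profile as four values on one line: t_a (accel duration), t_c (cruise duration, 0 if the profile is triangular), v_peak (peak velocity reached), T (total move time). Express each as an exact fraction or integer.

t_a=11/2 t_c=8 v_peak=11/8 T=19

v_max²/a_max = (11/8)²/(1/4) = 121/16
297/16 ≥ 121/16 so v_max reached
t_a = (11/8)/(1/4) = 11/2; v_peak = 11/8
d_cruise = 297/16 − 121/16 = 11; t_c = 11/(11/8) = 8
T = 2·11/2 + 8 = 19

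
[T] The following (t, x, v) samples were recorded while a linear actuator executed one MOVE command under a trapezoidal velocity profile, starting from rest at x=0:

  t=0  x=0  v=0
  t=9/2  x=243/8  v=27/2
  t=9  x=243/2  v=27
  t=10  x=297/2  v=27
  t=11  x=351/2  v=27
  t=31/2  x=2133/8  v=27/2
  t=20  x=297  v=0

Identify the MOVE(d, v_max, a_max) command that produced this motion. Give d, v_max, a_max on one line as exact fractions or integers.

d=297 v_max=27 a_max=3

final state: t=20, x=297, v=0 → d = 297
a_max = (27/2−0)/(9/2−0) = 3
max v = 27 over t∈[9,11] → v_max = 27
check: 27·(9+2) = 297 ✓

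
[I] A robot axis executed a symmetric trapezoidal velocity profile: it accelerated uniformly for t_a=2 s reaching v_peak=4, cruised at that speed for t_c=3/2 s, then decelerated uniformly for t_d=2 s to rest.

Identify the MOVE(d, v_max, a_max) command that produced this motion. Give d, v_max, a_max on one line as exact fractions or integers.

a_max = 4/2 = 2
d_a = ½·4·2 = 4; d_c = 4·3/2 = 6
d = 2·4 + 6 = 14
t_c = 3/2 > 0 so v_max = 4

d=14 v_max=4 a_max=2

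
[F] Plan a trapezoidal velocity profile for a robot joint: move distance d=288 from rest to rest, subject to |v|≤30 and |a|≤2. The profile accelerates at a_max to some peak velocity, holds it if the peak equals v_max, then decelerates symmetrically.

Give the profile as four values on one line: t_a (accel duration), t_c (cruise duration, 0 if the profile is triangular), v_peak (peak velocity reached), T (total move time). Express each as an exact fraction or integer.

(v_max)²/a_max = 30²/2 = 450
288 < 450 so t_c = 0
v_peak = √(288·2) = √576 = 24
t_a = 24/2 = 12; t_c = 0
T = 2·12 = 24

t_a=12 t_c=0 v_peak=24 T=24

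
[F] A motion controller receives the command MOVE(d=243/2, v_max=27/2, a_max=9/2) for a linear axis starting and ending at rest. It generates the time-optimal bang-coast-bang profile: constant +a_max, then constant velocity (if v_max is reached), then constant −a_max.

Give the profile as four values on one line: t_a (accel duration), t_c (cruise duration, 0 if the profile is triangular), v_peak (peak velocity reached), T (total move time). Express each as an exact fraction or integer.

v_max²/a_max = (27/2)²/(9/2) = 81/2
243/2 ≥ 81/2 so v_max reached
t_a = (27/2)/(9/2) = 3; v_peak = 27/2
d_cruise = 243/2 − 81/2 = 81; t_c = 81/(27/2) = 6
T = 2·3 + 6 = 12

t_a=3 t_c=6 v_peak=27/2 T=12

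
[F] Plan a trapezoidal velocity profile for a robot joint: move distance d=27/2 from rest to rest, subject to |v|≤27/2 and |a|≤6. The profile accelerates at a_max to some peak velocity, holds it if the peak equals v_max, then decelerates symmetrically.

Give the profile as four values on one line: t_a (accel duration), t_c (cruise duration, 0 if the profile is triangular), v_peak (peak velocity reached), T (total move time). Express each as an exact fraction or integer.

vₘ²/aₘ = (27/2)²/6 = 243/8
27/2 < 243/8 ⇒ no cruise
v_peak = √(27/2·6) = √81 = 9
t_a = 9/6 = 3/2; t_c = 0
T = 2·3/2 = 3

t_a=3/2 t_c=0 v_peak=9 T=3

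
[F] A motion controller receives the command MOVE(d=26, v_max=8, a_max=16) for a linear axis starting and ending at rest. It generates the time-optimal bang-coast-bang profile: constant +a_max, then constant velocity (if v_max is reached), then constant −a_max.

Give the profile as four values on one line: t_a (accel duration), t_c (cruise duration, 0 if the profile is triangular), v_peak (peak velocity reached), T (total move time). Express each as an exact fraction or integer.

t_a=1/2 t_c=11/4 v_peak=8 T=15/4

v_max²/a_max = 8²/16 = 4
26 ≥ 4 → trapezoidal
t_a = 8/16 = 1/2; v_peak = 8
d_cruise = 26 − 4 = 22; t_c = 22/8 = 11/4
T = 2·1/2 + 11/4 = 15/4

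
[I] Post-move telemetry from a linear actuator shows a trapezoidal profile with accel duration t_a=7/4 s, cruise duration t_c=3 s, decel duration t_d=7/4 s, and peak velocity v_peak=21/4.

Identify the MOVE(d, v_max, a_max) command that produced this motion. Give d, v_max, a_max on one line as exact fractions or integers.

a_max = (21/4)/(7/4) = 3
d_a = ½·21/4·7/4 = 147/32; d_c = 21/4·3 = 63/4
d = 2·147/32 + 63/4 = 399/16
t_c = 3 > 0 so v_max = 21/4

d=399/16 v_max=21/4 a_max=3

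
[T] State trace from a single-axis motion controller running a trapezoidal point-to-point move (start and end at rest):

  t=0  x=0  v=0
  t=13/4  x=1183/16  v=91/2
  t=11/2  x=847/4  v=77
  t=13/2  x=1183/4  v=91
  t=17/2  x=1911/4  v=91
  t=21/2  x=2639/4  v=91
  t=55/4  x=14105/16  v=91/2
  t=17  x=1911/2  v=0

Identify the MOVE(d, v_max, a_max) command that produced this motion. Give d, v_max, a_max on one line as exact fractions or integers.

d=1911/2 v_max=91 a_max=14

final state: t=17, x=1911/2, v=0 → d = 1911/2
a_max = (91/2−0)/(13/4−0) = 14
max v = 91 over t∈[13/2,21/2] → v_max = 91
check: 91·(13/2+4) = 1911/2 ✓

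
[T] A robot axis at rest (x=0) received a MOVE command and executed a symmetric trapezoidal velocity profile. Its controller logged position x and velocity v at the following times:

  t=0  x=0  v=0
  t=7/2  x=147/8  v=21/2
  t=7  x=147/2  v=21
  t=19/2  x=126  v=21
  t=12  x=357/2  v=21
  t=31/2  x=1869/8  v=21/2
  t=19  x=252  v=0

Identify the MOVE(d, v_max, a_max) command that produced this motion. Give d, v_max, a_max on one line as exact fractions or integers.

final state: t=19, x=252, v=0 → d = 252
a_max = (21/2−0)/(7/2−0) = 3
max v = 21 over t∈[7,12] → v_max = 21
check: 21·(7+5) = 252 ✓

d=252 v_max=21 a_max=3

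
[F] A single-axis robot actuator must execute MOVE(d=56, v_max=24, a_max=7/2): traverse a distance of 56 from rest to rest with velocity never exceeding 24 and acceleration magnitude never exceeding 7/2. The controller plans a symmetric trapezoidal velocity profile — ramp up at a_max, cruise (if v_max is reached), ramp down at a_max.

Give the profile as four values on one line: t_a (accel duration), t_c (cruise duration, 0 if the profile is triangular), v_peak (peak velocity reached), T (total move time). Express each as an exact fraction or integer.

t_a=4 t_c=0 v_peak=14 T=8

vₘ²/aₘ = 24²/(7/2) = 1152/7
56 < 1152/7 so t_c = 0
v_peak = √(56·7/2) = √196 = 14
t_a = 14/(7/2) = 4; t_c = 0
T = 2·4 = 8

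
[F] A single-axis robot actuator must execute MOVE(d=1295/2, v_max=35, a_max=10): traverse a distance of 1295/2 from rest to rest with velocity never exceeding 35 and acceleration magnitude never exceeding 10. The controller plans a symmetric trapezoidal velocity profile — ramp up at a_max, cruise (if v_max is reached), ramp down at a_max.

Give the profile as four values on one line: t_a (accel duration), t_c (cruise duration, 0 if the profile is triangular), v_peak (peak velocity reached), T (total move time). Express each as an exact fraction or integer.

(v_max)²/a_max = 35²/10 = 245/2
1295/2 ≥ 245/2 ⇒ cruise phase
t_a = 35/10 = 7/2; v_peak = 35
d_cruise = 1295/2 − 245/2 = 525; t_c = 525/35 = 15
T = 2·7/2 + 15 = 22

t_a=7/2 t_c=15 v_peak=35 T=22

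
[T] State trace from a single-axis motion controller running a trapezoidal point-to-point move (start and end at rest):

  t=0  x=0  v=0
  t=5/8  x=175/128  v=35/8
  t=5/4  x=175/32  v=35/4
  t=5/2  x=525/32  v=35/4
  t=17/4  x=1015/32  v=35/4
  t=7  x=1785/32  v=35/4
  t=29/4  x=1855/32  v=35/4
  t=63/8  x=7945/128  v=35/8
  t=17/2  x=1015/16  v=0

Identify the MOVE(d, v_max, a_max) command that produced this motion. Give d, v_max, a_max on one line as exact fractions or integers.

final state: t=17/2, x=1015/16, v=0 → d = 1015/16
a_max = (35/8−0)/(5/8−0) = 7
max v = 35/4 over t∈[5/4,29/4] → v_max = 35/4
check: 35/4·(5/4+6) = 1015/16 ✓

d=1015/16 v_max=35/4 a_max=7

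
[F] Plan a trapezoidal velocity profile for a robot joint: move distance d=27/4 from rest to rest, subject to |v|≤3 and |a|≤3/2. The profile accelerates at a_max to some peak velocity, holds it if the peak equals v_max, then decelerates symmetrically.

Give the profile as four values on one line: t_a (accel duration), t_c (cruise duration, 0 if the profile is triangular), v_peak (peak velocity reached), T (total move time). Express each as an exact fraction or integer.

(v_max)²/a_max = 3²/(3/2) = 6
27/4 ≥ 6 → trapezoidal
t_a = 3/(3/2) = 2; v_peak = 3
d_cruise = 27/4 − 6 = 3/4; t_c = (3/4)/3 = 1/4
T = 2·2 + 1/4 = 17/4

t_a=2 t_c=1/4 v_peak=3 T=17/4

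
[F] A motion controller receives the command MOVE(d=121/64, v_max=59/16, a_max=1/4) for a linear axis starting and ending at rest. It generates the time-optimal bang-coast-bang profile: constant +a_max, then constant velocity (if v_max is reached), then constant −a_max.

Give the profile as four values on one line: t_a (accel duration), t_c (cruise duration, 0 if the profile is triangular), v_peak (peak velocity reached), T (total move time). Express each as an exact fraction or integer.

t_a=11/4 t_c=0 v_peak=11/16 T=11/2

(v_max)²/a_max = (59/16)²/(1/4) = 3481/64
121/64 < 3481/64 ⇒ no cruise
v_peak = √(121/64·1/4) = √(121/256) = 11/16
t_a = (11/16)/(1/4) = 11/4; t_c = 0
T = 2·11/4 = 11/2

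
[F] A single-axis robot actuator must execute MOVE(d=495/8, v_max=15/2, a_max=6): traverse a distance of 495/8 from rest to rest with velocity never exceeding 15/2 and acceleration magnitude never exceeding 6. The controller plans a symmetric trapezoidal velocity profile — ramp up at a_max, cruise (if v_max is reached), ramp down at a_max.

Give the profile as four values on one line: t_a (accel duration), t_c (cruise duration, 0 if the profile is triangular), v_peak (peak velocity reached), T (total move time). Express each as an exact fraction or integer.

t_a=5/4 t_c=7 v_peak=15/2 T=19/2

v_max²/a_max = (15/2)²/6 = 75/8
495/8 ≥ 75/8 so v_max reached
t_a = (15/2)/6 = 5/4; v_peak = 15/2
d_cruise = 495/8 − 75/8 = 105/2; t_c = (105/2)/(15/2) = 7
T = 2·5/4 + 7 = 19/2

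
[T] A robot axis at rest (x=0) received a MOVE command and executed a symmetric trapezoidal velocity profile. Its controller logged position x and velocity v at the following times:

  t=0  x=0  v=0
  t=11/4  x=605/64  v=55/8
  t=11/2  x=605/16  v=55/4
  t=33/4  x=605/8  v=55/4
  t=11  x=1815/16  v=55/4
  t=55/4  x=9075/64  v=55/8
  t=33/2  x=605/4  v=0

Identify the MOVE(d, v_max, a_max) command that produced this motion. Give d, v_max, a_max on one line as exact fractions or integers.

d=605/4 v_max=55/4 a_max=5/2

final state: t=33/2, x=605/4, v=0 → d = 605/4
a_max = (55/8−0)/(11/4−0) = 5/2
max v = 55/4 over t∈[11/2,11] → v_max = 55/4
check: 55/4·(11/2+11/2) = 605/4 ✓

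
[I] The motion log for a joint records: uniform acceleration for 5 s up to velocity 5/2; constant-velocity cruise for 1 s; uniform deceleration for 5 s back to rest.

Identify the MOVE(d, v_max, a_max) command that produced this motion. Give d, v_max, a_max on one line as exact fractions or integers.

a_max = (5/2)/5 = 1/2
d_a = ½·5/2·5 = 25/4; d_c = 5/2·1 = 5/2
d = 2·25/4 + 5/2 = 15
t_c = 1 > 0 so v_max = 5/2

d=15 v_max=5/2 a_max=1/2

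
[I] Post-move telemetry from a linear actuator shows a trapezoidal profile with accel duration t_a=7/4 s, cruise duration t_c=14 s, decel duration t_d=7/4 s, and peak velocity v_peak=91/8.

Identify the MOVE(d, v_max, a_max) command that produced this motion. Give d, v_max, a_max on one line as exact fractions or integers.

d=5733/32 v_max=91/8 a_max=13/2

a_max = (91/8)/(7/4) = 13/2
d_a = ½·91/8·7/4 = 637/64; d_c = 91/8·14 = 637/4
d = 2·637/64 + 637/4 = 5733/32
t_c = 14 > 0 → v_max = v_peak = 91/8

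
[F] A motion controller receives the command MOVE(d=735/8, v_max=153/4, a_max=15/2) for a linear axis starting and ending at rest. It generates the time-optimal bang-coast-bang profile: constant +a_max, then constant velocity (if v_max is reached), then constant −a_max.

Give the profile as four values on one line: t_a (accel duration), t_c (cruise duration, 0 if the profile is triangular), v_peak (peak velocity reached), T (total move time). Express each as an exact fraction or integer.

vₘ²/aₘ = (153/4)²/(15/2) = 7803/40
735/8 < 7803/40 → triangular
v_peak = √(735/8·15/2) = √(11025/16) = 105/4
t_a = (105/4)/(15/2) = 7/2; t_c = 0
T = 2·7/2 = 7

t_a=7/2 t_c=0 v_peak=105/4 T=7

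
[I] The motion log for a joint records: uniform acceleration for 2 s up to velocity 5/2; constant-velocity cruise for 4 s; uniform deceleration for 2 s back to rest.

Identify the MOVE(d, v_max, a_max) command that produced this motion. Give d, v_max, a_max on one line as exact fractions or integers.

d=15 v_max=5/2 a_max=5/4

a_max = (5/2)/2 = 5/4
d_a = ½·5/2·2 = 5/2; d_c = 5/2·4 = 10
d = 2·5/2 + 10 = 15
t_c = 4 > 0 → v_max = v_peak = 5/2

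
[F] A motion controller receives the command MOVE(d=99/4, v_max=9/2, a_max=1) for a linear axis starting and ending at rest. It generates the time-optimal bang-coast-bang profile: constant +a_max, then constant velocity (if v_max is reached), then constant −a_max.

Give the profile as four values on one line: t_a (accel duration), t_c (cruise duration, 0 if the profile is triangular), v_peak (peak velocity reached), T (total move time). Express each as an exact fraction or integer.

t_a=9/2 t_c=1 v_peak=9/2 T=10

v_max²/a_max = (9/2)²/1 = 81/4
99/4 ≥ 81/4 ⇒ cruise phase
t_a = (9/2)/1 = 9/2; v_peak = 9/2
d_cruise = 99/4 − 81/4 = 9/2; t_c = (9/2)/(9/2) = 1
T = 2·9/2 + 1 = 10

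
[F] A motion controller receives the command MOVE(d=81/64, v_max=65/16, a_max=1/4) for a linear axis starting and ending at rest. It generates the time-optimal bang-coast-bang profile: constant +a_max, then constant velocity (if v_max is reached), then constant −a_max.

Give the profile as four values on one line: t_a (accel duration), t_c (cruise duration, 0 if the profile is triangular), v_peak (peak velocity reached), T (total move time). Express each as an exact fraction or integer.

t_a=9/4 t_c=0 v_peak=9/16 T=9/2

v_max²/a_max = (65/16)²/(1/4) = 4225/64
81/64 < 4225/64 → triangular
v_peak = √(81/64·1/4) = √(81/256) = 9/16
t_a = (9/16)/(1/4) = 9/4; t_c = 0
T = 2·9/4 = 9/2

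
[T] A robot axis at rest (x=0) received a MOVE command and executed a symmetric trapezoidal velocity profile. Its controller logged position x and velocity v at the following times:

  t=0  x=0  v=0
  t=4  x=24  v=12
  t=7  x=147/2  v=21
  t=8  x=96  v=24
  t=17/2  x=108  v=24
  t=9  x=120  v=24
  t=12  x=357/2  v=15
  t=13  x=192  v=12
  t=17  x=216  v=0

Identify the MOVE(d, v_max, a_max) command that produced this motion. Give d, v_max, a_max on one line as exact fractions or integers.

final state: t=17, x=216, v=0 → d = 216
a_max = (12−0)/(4−0) = 3
max v = 24 over t∈[8,9] → v_max = 24
check: 24·(8+1) = 216 ✓

d=216 v_max=24 a_max=3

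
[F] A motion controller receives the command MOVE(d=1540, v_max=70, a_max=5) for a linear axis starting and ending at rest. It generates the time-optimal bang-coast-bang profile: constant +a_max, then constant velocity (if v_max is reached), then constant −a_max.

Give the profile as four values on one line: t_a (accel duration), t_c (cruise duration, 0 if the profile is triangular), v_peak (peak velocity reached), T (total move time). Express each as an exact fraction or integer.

t_a=14 t_c=8 v_peak=70 T=36

vₘ²/aₘ = 70²/5 = 980
1540 ≥ 980 → trapezoidal
t_a = 70/5 = 14; v_peak = 70
d_cruise = 1540 − 980 = 560; t_c = 560/70 = 8
T = 2·14 + 8 = 36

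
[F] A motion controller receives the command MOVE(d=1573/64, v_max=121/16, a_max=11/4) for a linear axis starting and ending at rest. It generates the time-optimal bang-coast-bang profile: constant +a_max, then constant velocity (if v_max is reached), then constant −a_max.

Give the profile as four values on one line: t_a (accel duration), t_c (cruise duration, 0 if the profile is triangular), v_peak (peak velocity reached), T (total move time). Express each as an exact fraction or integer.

t_a=11/4 t_c=1/2 v_peak=121/16 T=6

vₘ²/aₘ = (121/16)²/(11/4) = 1331/64
1573/64 ≥ 1331/64 → trapezoidal
t_a = (121/16)/(11/4) = 11/4; v_peak = 121/16
d_cruise = 1573/64 − 1331/64 = 121/32; t_c = (121/32)/(121/16) = 1/2
T = 2·11/4 + 1/2 = 6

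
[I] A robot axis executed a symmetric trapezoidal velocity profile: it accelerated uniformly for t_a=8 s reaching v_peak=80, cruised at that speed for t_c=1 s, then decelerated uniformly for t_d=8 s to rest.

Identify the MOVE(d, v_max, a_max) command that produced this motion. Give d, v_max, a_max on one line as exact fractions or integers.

a_max = 80/8 = 10
d_a = ½·80·8 = 320; d_c = 80·1 = 80
d = 2·320 + 80 = 720
t_c = 1 > 0 so v_max = 80

d=720 v_max=80 a_max=10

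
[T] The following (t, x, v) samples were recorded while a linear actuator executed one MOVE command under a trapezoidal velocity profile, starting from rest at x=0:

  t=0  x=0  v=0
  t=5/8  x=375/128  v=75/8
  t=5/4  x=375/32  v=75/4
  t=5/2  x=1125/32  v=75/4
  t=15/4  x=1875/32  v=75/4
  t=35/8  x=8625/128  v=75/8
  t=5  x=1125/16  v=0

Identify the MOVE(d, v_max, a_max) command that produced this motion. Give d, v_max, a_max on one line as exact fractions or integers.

d=1125/16 v_max=75/4 a_max=15

final state: t=5, x=1125/16, v=0 → d = 1125/16
a_max = (75/8−0)/(5/8−0) = 15
max v = 75/4 over t∈[5/4,15/4] → v_max = 75/4
check: 75/4·(5/4+5/2) = 1125/16 ✓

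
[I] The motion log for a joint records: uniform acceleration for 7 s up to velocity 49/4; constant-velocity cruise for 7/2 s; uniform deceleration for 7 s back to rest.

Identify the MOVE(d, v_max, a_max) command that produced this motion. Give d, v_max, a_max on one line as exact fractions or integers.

d=1029/8 v_max=49/4 a_max=7/4

a_max = (49/4)/7 = 7/4
d_a = ½·49/4·7 = 343/8; d_c = 49/4·7/2 = 343/8
d = 2·343/8 + 343/8 = 1029/8
t_c = 7/2 > 0 ⇒ limit active, v_max = 49/4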